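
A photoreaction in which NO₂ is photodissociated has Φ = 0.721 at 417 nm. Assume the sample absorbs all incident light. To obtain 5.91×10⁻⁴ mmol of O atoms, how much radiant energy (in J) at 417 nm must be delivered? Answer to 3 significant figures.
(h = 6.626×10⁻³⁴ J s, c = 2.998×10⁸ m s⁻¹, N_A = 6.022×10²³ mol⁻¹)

0.235 J

Product: 5.91×10⁻⁴ mmol = 5.91×10⁻⁷ mol.
Photons that must be absorbed: 5.91×10⁻⁷ / 0.721 = 8.197×10⁻⁷ mol.
Photon energy: hc/λ = 4.764×10⁻¹⁹ J; per mole, 2.869×10⁵ J mol⁻¹.
Energy required: 8.197×10⁻⁷ × 2.869×10⁵ = 0.235 J.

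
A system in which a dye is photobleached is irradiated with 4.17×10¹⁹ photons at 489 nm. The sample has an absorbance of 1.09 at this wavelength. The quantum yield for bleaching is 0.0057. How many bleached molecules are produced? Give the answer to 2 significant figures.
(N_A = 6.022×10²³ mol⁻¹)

Moles of photons: 4.17×10¹⁹ / 6.022×10²³ = 6.925×10⁻⁵ mol.
Fraction absorbed: 1 − 10^(−1.09) = 0.9187.
Photons absorbed: 0.9187 × 6.925×10⁻⁵ = 6.362×10⁻⁵ mol.
Product: Φ × n_abs = 0.0057 × 6.362×10⁻⁵ = 3.626×10⁻⁷ mol.
As a count: 3.626×10⁻⁷ × 6.022×10²³ = 2.2×10¹⁷.

2.2×10¹⁷ bleached molecules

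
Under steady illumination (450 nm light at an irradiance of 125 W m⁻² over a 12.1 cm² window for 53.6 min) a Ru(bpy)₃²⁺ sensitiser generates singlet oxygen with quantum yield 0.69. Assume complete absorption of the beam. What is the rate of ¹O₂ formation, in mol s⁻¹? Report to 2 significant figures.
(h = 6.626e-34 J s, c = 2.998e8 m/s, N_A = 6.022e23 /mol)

3.9e-7 mol s⁻¹

Photon energy at 450 nm: hc/λ = (6.626e-34)(2.998e8)/(450e-9) = 4.414e-19 J.
Energy delivered: (125 W m⁻²)(12.1e-4 m²)(3216 s) = 486.4 J.
Photons incident: 486.4 / 4.414e-19 = 1.102e21, i.e. 1.102e21/6.022e23 = 0.001830 mol.
Product formed: 0.69 × 0.001830 = 0.001263 mol.
Rate: 0.001263 / 3216 s = 3.9e-7 mol s⁻¹.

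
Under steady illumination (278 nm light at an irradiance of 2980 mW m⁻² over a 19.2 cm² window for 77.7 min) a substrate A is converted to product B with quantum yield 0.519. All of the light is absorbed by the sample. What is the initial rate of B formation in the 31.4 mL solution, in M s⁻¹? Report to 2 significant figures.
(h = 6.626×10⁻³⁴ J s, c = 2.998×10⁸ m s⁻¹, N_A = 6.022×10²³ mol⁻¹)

Photon energy at 278 nm: hc/λ = (6.626×10⁻³⁴)(2.998×10⁸)/(278×10⁻⁹) = 7.146×10⁻¹⁹ J.
Energy delivered: (2980 mW m⁻²)(19.2×10⁻⁴ m²)(4662 s) = 26.67 J.
Photons incident: 26.67 / 7.146×10⁻¹⁹ = 3.732×10¹⁹, i.e. 3.732×10¹⁹/6.022×10²³ = 6.197×10⁻⁵ mol.
Product formed: 0.519 × 6.197×10⁻⁵ = 3.216×10⁻⁵ mol.
Rate: 3.216×10⁻⁵ mol / (4662 s × 0.0314 L) = 2.2×10⁻⁷ M s⁻¹.

2.2×10⁻⁷ M s⁻¹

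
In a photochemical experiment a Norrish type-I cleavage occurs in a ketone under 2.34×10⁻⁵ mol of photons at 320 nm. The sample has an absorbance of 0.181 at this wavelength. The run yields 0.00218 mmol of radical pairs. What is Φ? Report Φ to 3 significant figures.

Product: 0.00218 mmol = 2.18×10⁻⁶ mol.
Fraction absorbed: 1 − 10^(−0.181) = 0.3408.
Photons absorbed: 0.3408 × 2.34×10⁻⁵ = 7.975×10⁻⁶ mol.
Φ = 2.18×10⁻⁶ mol / 7.975×10⁻⁶ mol photons = 0.273.

Φ = 0.273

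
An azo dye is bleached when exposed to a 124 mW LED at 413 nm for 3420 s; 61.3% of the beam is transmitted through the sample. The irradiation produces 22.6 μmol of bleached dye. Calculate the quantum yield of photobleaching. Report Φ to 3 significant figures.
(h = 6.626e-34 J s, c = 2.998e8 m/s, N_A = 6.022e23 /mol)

Φ = 0.0399

Product: 22.6 μmol = 2.26e-5 mol.
Photon energy at 413 nm: hc/λ = (6.626e-34)(2.998e8)/(413e-9) = 4.810e-19 J.
Energy delivered: (124 mW)(3420 s) = 424.1 J.
Photons incident: 424.1 / 4.810e-19 = 8.817e20, i.e. 8.817e20/6.022e23 = 0.001464 mol.
Fraction absorbed: 1 − 61.3/100 = 0.3870.
Photons absorbed: 0.3870 × 0.001464 = 5.666e-4 mol.
Φ = 2.26e-5 mol / 5.666e-4 mol photons = 0.0399.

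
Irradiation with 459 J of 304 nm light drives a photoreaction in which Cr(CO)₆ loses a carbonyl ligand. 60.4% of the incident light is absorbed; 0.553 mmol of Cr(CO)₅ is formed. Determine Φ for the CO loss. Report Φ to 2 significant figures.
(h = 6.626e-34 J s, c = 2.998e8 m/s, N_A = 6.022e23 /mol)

Product: 0.553 mmol = 5.53e-4 mol.
Photon energy at 304 nm: hc/λ = (6.626e-34)(2.998e8)/(304e-9) = 6.534e-19 J.
Photons incident: 459 / 6.534e-19 = 7.025e20, i.e. 7.025e20/6.022e23 = 0.001167 mol.
Photons absorbed: 0.604 × 0.001167 = 7.049e-4 mol.
Φ = 5.53e-4 mol / 7.049e-4 mol photons = 0.78.

Φ = 0.78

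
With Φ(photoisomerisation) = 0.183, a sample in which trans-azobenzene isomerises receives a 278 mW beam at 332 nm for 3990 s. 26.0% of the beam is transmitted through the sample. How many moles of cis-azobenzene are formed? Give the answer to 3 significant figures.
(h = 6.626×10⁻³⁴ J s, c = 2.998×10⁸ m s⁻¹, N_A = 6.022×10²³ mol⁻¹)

Photon energy at 332 nm: hc/λ = (6.626×10⁻³⁴)(2.998×10⁸)/(332×10⁻⁹) = 5.983×10⁻¹⁹ J.
Energy delivered: (278 mW)(3990 s) = 1109 J.
Photons incident: 1109 / 5.983×10⁻¹⁹ = 1.854×10²¹, i.e. 1.854×10²¹/6.022×10²³ = 0.003079 mol.
Fraction absorbed: 1 − 26.0/100 = 0.7400.
Photons absorbed: 0.7400 × 0.003079 = 0.002278 mol.
Product: Φ × n_abs = 0.183 × 0.002278 = 4.169×10⁻⁴ mol.

4.17×10⁻⁴ mol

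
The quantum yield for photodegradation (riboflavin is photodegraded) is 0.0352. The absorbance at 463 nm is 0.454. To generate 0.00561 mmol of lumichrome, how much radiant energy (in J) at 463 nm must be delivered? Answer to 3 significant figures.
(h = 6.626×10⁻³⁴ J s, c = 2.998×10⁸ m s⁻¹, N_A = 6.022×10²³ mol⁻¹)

Product: 0.00561 mmol = 5.61×10⁻⁶ mol.
Photons that must be absorbed: 5.61×10⁻⁶ / 0.0352 = 1.594×10⁻⁴ mol.
Fraction absorbed: 1 − 10^(−0.454) = 0.6484.
Incident photons needed: 1.594×10⁻⁴ / 0.6484 = 2.458×10⁻⁴ mol.
Photon energy: hc/λ = 4.290×10⁻¹⁹ J; per mole, 2.583×10⁵ J mol⁻¹.
Energy required: 2.458×10⁻⁴ × 2.583×10⁵ = 63.5 J.

63.5 J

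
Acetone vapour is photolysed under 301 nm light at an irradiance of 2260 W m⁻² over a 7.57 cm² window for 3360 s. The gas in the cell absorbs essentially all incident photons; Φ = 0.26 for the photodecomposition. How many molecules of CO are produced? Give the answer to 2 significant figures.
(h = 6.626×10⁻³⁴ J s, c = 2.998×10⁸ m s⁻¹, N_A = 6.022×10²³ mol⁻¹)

Photon energy at 301 nm: hc/λ = (6.626×10⁻³⁴)(2.998×10⁸)/(301×10⁻⁹) = 6.600×10⁻¹⁹ J.
Energy delivered: (2260 W m⁻²)(7.57×10⁻⁴ m²)(3360 s) = 5748 J.
Photons incident: 5748 / 6.600×10⁻¹⁹ = 8.709×10²¹, i.e. 8.709×10²¹/6.022×10²³ = 0.01446 mol.
Product: Φ × n_abs = 0.26 × 0.01446 = 0.003760 mol.
As a count: 0.003760 × 6.022×10²³ = 2.3×10²¹.

2.3×10²¹ molecules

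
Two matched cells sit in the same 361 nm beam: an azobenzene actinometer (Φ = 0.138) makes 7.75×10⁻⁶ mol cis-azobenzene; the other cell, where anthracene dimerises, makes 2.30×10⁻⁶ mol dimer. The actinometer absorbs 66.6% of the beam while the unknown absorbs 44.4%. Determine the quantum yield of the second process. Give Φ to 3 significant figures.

Photons absorbed by the actinometer: 7.75×10⁻⁶ / 0.138 = 5.616×10⁻⁵ mol.
Incident flux: 5.616×10⁻⁵ / 0.666 = 8.432×10⁻⁵ einstein.
Absorbed by unknown: 0.444 × 8.432×10⁻⁵ = 3.744×10⁻⁵ mol.
Φ(unknown) = 2.30×10⁻⁶ / 3.744×10⁻⁵ = 0.0614.

Φ = 0.0614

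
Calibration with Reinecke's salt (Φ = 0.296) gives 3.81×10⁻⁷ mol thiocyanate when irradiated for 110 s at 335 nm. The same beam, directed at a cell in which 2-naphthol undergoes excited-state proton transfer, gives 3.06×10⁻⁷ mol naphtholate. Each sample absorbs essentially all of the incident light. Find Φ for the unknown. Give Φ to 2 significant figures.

Photons absorbed by the actinometer: 3.81×10⁻⁷ / 0.296 = 1.287×10⁻⁶ mol.
Φ(unknown) = 3.06×10⁻⁷ / 1.287×10⁻⁶ = 0.24.

Φ = 0.24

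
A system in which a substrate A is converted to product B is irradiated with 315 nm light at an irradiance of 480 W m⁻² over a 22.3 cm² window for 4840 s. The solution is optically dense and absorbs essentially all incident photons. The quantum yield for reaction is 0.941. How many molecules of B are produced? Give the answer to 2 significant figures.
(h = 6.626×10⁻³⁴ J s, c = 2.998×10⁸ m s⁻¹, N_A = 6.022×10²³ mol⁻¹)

7.7×10²¹ molecules

Photon energy at 315 nm: hc/λ = (6.626×10⁻³⁴)(2.998×10⁸)/(315×10⁻⁹) = 6.306×10⁻¹⁹ J.
Energy delivered: (480 W m⁻²)(22.3×10⁻⁴ m²)(4840 s) = 5181 J.
Photons incident: 5181 / 6.306×10⁻¹⁹ = 8.216×10²¹, i.e. 8.216×10²¹/6.022×10²³ = 0.01364 mol.
Product: Φ × n_abs = 0.941 × 0.01364 = 0.01284 mol.
As a count: 0.01284 × 6.022×10²³ = 7.7×10²¹.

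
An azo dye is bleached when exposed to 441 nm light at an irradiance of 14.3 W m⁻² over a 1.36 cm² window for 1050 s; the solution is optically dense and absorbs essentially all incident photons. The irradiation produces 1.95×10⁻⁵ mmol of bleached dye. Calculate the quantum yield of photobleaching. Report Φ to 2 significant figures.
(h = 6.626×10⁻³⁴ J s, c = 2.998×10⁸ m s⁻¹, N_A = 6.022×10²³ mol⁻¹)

Φ = 0.0026

Product: 1.95×10⁻⁵ mmol = 1.95×10⁻⁸ mol.
Photon energy at 441 nm: hc/λ = (6.626×10⁻³⁴)(2.998×10⁸)/(441×10⁻⁹) = 4.504×10⁻¹⁹ J.
Energy delivered: (14.3 W m⁻²)(1.36×10⁻⁴ m²)(1050 s) = 2.042 J.
Photons incident: 2.042 / 4.504×10⁻¹⁹ = 4.534×10¹⁸, i.e. 4.534×10¹⁸/6.022×10²³ = 7.529×10⁻⁶ mol.
Φ = 1.95×10⁻⁸ mol / 7.529×10⁻⁶ mol photons = 0.0026.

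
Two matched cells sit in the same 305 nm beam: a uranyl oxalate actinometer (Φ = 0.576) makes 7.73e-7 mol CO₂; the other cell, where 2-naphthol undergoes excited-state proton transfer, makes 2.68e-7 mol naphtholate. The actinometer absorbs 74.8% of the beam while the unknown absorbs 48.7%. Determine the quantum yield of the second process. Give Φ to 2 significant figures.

Φ = 0.31

Photons absorbed by the actinometer: 7.73e-7 / 0.576 = 1.342e-6 mol.
Incident flux: 1.342e-6 / 0.748 = 1.794e-6 einstein.
Absorbed by unknown: 0.487 × 1.794e-6 = 8.737e-7 mol.
Φ(unknown) = 2.68e-7 / 8.737e-7 = 0.31.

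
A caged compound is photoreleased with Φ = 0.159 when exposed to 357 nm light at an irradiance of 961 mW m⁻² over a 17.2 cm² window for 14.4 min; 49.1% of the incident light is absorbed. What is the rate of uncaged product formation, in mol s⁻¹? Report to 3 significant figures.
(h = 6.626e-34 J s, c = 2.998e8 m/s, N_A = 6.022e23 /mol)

Photon energy at 357 nm: hc/λ = (6.626e-34)(2.998e8)/(357e-9) = 5.564e-19 J.
Energy delivered: (961 mW m⁻²)(17.2e-4 m²)(864 s) = 1.428 J.
Photons incident: 1.428 / 5.564e-19 = 2.566e18, i.e. 2.566e18/6.022e23 = 4.261e-6 mol.
Photons absorbed: 0.491 × 4.261e-6 = 2.092e-6 mol.
Product formed: 0.159 × 2.092e-6 = 3.326e-7 mol.
Rate: 3.326e-7 / 864 s = 3.85e-10 mol s⁻¹.

3.85e-10 mol s⁻¹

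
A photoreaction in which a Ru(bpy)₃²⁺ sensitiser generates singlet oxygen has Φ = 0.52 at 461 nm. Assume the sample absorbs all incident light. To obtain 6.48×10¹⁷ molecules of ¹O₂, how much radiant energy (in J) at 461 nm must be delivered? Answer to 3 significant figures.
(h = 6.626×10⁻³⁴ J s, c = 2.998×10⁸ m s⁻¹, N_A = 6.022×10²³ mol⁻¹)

0.537 J

Product: 6.48×10¹⁷ / 6.022×10²³ = 1.076×10⁻⁶ mol.
Photons that must be absorbed: 1.076×10⁻⁶ / 0.52 = 2.069×10⁻⁶ mol.
Photon energy: hc/λ = 4.309×10⁻¹⁹ J; per mole, 2.595×10⁵ J mol⁻¹.
Energy required: 2.069×10⁻⁶ × 2.595×10⁵ = 0.537 J.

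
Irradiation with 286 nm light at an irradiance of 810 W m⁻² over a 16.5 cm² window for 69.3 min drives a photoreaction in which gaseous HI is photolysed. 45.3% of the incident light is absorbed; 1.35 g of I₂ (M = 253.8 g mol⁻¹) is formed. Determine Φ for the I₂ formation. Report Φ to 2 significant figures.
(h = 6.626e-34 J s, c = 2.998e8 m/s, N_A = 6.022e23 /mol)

Φ = 0.88

Product: 1.35 g / 253.8 g mol⁻¹ = 0.005319 mol.
Photon energy at 286 nm: hc/λ = (6.626e-34)(2.998e8)/(286e-9) = 6.946e-19 J.
Energy delivered: (810 W m⁻²)(16.5e-4 m²)(4158 s) = 5557 J.
Photons incident: 5557 / 6.946e-19 = 8.000e21, i.e. 8.000e21/6.022e23 = 0.01328 mol.
Photons absorbed: 0.453 × 0.01328 = 0.006016 mol.
Φ = 0.005319 mol / 0.006016 mol photons = 0.88.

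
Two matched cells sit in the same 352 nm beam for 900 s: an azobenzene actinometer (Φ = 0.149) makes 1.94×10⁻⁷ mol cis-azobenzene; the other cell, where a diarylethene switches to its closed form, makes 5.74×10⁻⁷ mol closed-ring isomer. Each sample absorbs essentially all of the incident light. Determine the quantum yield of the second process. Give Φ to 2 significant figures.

Φ = 0.44

Photons absorbed by the actinometer: 1.94×10⁻⁷ / 0.149 = 1.302×10⁻⁶ mol.
Φ(unknown) = 5.74×10⁻⁷ / 1.302×10⁻⁶ = 0.44.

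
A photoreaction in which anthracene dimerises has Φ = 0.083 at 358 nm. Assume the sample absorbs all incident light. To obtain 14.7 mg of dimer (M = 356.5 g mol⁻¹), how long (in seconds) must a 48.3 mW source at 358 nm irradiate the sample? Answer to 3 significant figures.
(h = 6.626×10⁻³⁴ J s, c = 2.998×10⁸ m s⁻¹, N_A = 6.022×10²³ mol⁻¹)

Product: 14.7 mg / 356.5 g mol⁻¹ = 4.123×10⁻⁵ mol.
Photons that must be absorbed: 4.123×10⁻⁵ / 0.083 = 4.967×10⁻⁴ mol.
Photon energy: hc/λ = 5.549×10⁻¹⁹ J; per mole, 3.342×10⁵ J mol⁻¹.
Energy required: 4.967×10⁻⁴ × 3.342×10⁵ = 166.0 J.
Time: 166.0 J / 0.0483 W = 3440 s.

t ≈ 3440 s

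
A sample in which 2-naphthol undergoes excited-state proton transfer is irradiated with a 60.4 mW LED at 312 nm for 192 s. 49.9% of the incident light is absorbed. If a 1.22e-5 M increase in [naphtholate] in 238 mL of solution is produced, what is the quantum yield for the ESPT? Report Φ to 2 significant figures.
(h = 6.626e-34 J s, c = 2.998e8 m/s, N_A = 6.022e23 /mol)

Product: (1.22e-5 M)(0.238 L) = 2.904e-6 mol.
Photon energy at 312 nm: hc/λ = (6.626e-34)(2.998e8)/(312e-9) = 6.367e-19 J.
Energy delivered: (60.4 mW)(192 s) = 11.60 J.
Photons incident: 11.60 / 6.367e-19 = 1.822e19, i.e. 1.822e19/6.022e23 = 3.026e-5 mol.
Photons absorbed: 0.499 × 3.026e-5 = 1.510e-5 mol.
Φ = 2.904e-6 mol / 1.510e-5 mol photons = 0.19.

Φ = 0.19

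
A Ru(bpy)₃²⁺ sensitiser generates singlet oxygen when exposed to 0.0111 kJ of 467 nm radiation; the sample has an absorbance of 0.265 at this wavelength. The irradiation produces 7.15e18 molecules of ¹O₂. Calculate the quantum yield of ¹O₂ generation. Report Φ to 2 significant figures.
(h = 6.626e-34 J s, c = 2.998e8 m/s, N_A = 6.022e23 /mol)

Φ = 0.60

Product: 7.15e18 / 6.022e23 = 1.187e-5 mol.
Photon energy at 467 nm: hc/λ = (6.626e-34)(2.998e8)/(467e-9) = 4.254e-19 J.
Incident energy: 0.0111 kJ = 11.1 J.
Photons incident: 11.1 / 4.254e-19 = 2.609e19, i.e. 2.609e19/6.022e23 = 4.332e-5 mol.
Fraction absorbed: 1 − 10^(−0.265) = 0.4567.
Photons absorbed: 0.4567 × 4.332e-5 = 1.978e-5 mol.
Φ = 1.187e-5 mol / 1.978e-5 mol photons = 0.60.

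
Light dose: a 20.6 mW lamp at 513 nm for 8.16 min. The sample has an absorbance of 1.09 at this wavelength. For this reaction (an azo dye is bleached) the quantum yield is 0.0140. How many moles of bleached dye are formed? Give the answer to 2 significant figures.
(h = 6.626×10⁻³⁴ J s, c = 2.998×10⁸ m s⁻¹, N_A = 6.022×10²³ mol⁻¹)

5.6×10⁻⁷ mol

Photon energy at 513 nm: hc/λ = (6.626×10⁻³⁴)(2.998×10⁸)/(513×10⁻⁹) = 3.872×10⁻¹⁹ J.
Energy delivered: (20.6 mW)(489.6 s) = 10.09 J.
Photons incident: 10.09 / 3.872×10⁻¹⁹ = 2.606×10¹⁹, i.e. 2.606×10¹⁹/6.022×10²³ = 4.327×10⁻⁵ mol.
Fraction absorbed: 1 − 10^(−1.09) = 0.9187.
Photons absorbed: 0.9187 × 4.327×10⁻⁵ = 3.975×10⁻⁵ mol.
Product: Φ × n_abs = 0.0140 × 3.975×10⁻⁵ = 5.565×10⁻⁷ mol.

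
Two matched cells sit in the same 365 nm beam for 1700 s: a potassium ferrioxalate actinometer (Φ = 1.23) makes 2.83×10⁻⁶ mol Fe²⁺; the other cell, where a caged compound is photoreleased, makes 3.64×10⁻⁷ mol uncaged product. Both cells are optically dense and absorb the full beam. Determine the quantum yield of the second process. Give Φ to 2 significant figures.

Φ = 0.16

Photons absorbed by the actinometer: 2.83×10⁻⁶ / 1.23 = 2.301×10⁻⁶ mol.
Φ(unknown) = 3.64×10⁻⁷ / 2.301×10⁻⁶ = 0.16.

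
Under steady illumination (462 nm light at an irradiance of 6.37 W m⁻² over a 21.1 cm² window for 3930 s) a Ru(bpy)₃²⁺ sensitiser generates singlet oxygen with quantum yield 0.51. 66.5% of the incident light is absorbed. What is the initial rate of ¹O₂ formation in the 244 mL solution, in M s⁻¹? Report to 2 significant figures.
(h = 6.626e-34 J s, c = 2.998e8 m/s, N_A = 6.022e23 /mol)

Photon energy at 462 nm: hc/λ = (6.626e-34)(2.998e8)/(462e-9) = 4.300e-19 J.
Energy delivered: (6.37 W m⁻²)(21.1e-4 m²)(3930 s) = 52.82 J.
Photons incident: 52.82 / 4.300e-19 = 1.228e20, i.e. 1.228e20/6.022e23 = 2.039e-4 mol.
Photons absorbed: 0.665 × 2.039e-4 = 1.356e-4 mol.
Product formed: 0.51 × 1.356e-4 = 6.916e-5 mol.
Rate: 6.916e-5 mol / (3930 s × 0.244 L) = 7.2e-8 M s⁻¹.

7.2e-8 M s⁻¹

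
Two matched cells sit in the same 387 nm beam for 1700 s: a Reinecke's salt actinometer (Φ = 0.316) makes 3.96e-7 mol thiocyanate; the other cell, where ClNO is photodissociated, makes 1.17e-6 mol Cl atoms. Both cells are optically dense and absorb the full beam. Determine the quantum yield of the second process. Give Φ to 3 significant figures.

Photons absorbed by the actinometer: 3.96e-7 / 0.316 = 1.253e-6 mol.
Φ(unknown) = 1.17e-6 / 1.253e-6 = 0.934.

Φ = 0.934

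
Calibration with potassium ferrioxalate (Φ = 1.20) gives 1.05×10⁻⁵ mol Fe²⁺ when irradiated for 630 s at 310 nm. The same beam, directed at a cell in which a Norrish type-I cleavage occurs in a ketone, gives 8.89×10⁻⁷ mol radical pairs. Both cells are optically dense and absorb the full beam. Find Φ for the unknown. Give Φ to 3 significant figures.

Photons absorbed by the actinometer: 1.05×10⁻⁵ / 1.20 = 8.750×10⁻⁶ mol.
Φ(unknown) = 8.89×10⁻⁷ / 8.750×10⁻⁶ = 0.102.

Φ = 0.102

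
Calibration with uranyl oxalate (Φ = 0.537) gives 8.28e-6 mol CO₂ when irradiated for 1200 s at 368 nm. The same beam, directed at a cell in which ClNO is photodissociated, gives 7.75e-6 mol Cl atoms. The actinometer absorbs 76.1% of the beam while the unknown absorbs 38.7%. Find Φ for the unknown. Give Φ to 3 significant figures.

Φ = 0.988

Photons absorbed by the actinometer: 8.28e-6 / 0.537 = 1.542e-5 mol.
Incident flux: 1.542e-5 / 0.761 = 2.026e-5 einstein.
Absorbed by unknown: 0.387 × 2.026e-5 = 7.841e-6 mol.
Φ(unknown) = 7.75e-6 / 7.841e-6 = 0.988.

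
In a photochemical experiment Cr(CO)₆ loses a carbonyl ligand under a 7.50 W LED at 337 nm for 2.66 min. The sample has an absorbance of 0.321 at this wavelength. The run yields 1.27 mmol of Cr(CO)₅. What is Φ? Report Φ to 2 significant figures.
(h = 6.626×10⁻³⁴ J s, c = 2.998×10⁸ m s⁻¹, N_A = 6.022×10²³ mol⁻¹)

Φ = 0.72

Product: 1.27 mmol = 0.00127 mol.
Photon energy at 337 nm: hc/λ = (6.626×10⁻³⁴)(2.998×10⁸)/(337×10⁻⁹) = 5.895×10⁻¹⁹ J.
Energy delivered: (7.50 W)(159.6 s) = 1197 J.
Photons incident: 1197 / 5.895×10⁻¹⁹ = 2.031×10²¹, i.e. 2.031×10²¹/6.022×10²³ = 0.003373 mol.
Fraction absorbed: 1 − 10^(−0.321) = 0.5225.
Photons absorbed: 0.5225 × 0.003373 = 0.001762 mol.
Φ = 0.00127 mol / 0.001762 mol photons = 0.72.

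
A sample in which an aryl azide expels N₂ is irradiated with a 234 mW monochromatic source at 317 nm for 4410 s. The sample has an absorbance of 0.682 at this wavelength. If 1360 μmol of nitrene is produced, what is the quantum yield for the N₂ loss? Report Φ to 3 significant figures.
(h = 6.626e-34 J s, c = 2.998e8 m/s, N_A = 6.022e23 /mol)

Product: 1360 μmol = 0.00136 mol.
Photon energy at 317 nm: hc/λ = (6.626e-34)(2.998e8)/(317e-9) = 6.266e-19 J.
Energy delivered: (234 mW)(4410 s) = 1032 J.
Photons incident: 1032 / 6.266e-19 = 1.647e21, i.e. 1.647e21/6.022e23 = 0.002735 mol.
Fraction absorbed: 1 − 10^(−0.682) = 0.7920.
Photons absorbed: 0.7920 × 0.002735 = 0.002166 mol.
Φ = 0.00136 mol / 0.002166 mol photons = 0.628.

Φ = 0.628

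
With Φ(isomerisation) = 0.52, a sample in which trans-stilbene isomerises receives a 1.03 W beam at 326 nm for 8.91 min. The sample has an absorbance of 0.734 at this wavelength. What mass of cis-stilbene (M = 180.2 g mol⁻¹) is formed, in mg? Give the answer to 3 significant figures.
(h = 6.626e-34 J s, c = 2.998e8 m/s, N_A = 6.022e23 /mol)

115 mg

Photon energy at 326 nm: hc/λ = (6.626e-34)(2.998e8)/(326e-9) = 6.093e-19 J.
Energy delivered: (1.03 W)(534.6 s) = 550.6 J.
Photons incident: 550.6 / 6.093e-19 = 9.037e20, i.e. 9.037e20/6.022e23 = 0.001501 mol.
Fraction absorbed: 1 − 10^(−0.734) = 0.8155.
Photons absorbed: 0.8155 × 0.001501 = 0.001224 mol.
Product: Φ × n_abs = 0.52 × 0.001224 = 6.365e-4 mol.
Mass: 6.365e-4 × 180.2 = 0.1147 g = 115 mg.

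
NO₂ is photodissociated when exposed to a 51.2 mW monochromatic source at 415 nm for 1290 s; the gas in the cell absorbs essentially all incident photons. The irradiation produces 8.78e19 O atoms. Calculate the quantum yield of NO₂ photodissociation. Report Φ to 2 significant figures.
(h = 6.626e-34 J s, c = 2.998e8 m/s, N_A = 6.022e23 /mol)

Φ = 0.64

Product: 8.78e19 / 6.022e23 = 1.458e-4 mol.
Photon energy at 415 nm: hc/λ = (6.626e-34)(2.998e8)/(415e-9) = 4.787e-19 J.
Energy delivered: (51.2 mW)(1290 s) = 66.05 J.
Photons incident: 66.05 / 4.787e-19 = 1.380e20, i.e. 1.380e20/6.022e23 = 2.292e-4 mol.
Φ = 1.458e-4 mol / 2.292e-4 mol photons = 0.64.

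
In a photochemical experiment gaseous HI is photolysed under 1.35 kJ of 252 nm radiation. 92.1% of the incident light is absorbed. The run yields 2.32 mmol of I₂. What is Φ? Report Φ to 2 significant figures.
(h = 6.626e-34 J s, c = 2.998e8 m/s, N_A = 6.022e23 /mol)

Φ = 0.89

Product: 2.32 mmol = 0.00232 mol.
Photon energy at 252 nm: hc/λ = (6.626e-34)(2.998e8)/(252e-9) = 7.883e-19 J.
Incident energy: 1.35 kJ = 1350 J.
Photons incident: 1350 / 7.883e-19 = 1.713e21, i.e. 1.713e21/6.022e23 = 0.002845 mol.
Photons absorbed: 0.921 × 0.002845 = 0.002620 mol.
Φ = 0.00232 mol / 0.002620 mol photons = 0.89.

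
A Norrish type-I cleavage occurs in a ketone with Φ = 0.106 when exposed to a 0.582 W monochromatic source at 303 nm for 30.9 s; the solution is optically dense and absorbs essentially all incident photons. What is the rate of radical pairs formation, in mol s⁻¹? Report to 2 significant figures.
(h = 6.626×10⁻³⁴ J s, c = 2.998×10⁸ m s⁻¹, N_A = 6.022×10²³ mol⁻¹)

Photon energy at 303 nm: hc/λ = (6.626×10⁻³⁴)(2.998×10⁸)/(303×10⁻⁹) = 6.556×10⁻¹⁹ J.
Energy delivered: (0.582 W)(30.9 s) = 17.98 J.
Photons incident: 17.98 / 6.556×10⁻¹⁹ = 2.743×10¹⁹, i.e. 2.743×10¹⁹/6.022×10²³ = 4.555×10⁻⁵ mol.
Product formed: 0.106 × 4.555×10⁻⁵ = 4.828×10⁻⁶ mol.
Rate: 4.828×10⁻⁶ / 30.9 s = 1.6×10⁻⁷ mol s⁻¹.

1.6×10⁻⁷ mol s⁻¹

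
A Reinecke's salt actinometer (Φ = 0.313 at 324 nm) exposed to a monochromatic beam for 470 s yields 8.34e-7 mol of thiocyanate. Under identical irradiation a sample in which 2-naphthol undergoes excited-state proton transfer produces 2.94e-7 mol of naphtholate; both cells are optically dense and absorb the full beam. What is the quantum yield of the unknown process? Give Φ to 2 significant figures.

Φ = 0.11

Photons absorbed by the actinometer: 8.34e-7 / 0.313 = 2.665e-6 mol.
Φ(unknown) = 2.94e-7 / 2.665e-6 = 0.11.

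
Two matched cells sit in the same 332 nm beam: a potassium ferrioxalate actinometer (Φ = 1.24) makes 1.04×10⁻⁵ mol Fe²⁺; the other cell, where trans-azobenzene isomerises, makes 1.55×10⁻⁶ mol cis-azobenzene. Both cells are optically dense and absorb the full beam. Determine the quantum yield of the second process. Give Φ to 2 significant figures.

Φ = 0.18

Photons absorbed by the actinometer: 1.04×10⁻⁵ / 1.24 = 8.387×10⁻⁶ mol.
Φ(unknown) = 1.55×10⁻⁶ / 8.387×10⁻⁶ = 0.18.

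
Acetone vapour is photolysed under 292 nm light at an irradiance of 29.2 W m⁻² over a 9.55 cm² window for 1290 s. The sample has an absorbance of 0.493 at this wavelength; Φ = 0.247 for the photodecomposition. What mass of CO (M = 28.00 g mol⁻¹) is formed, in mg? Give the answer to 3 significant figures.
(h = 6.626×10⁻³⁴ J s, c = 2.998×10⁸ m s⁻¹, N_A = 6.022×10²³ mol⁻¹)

0.412 mg

Photon energy at 292 nm: hc/λ = (6.626×10⁻³⁴)(2.998×10⁸)/(292×10⁻⁹) = 6.803×10⁻¹⁹ J.
Energy delivered: (29.2 W m⁻²)(9.55×10⁻⁴ m²)(1290 s) = 35.97 J.
Photons incident: 35.97 / 6.803×10⁻¹⁹ = 5.287×10¹⁹, i.e. 5.287×10¹⁹/6.022×10²³ = 8.779×10⁻⁵ mol.
Fraction absorbed: 1 − 10^(−0.493) = 0.6786.
Photons absorbed: 0.6786 × 8.779×10⁻⁵ = 5.957×10⁻⁵ mol.
Product: Φ × n_abs = 0.247 × 5.957×10⁻⁵ = 1.471×10⁻⁵ mol.
Mass: 1.471×10⁻⁵ × 28.00 = 4.119×10⁻⁴ g = 0.412 mg.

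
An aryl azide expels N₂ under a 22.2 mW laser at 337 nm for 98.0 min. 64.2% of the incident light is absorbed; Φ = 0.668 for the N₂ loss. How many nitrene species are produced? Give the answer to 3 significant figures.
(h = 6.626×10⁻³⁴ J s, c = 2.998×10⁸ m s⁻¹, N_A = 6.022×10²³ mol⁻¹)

Photon energy at 337 nm: hc/λ = (6.626×10⁻³⁴)(2.998×10⁸)/(337×10⁻⁹) = 5.895×10⁻¹⁹ J.
Energy delivered: (22.2 mW)(5880 s) = 130.5 J.
Photons incident: 130.5 / 5.895×10⁻¹⁹ = 2.214×10²⁰, i.e. 2.214×10²⁰/6.022×10²³ = 3.677×10⁻⁴ mol.
Photons absorbed: 0.642 × 3.677×10⁻⁴ = 2.361×10⁻⁴ mol.
Product: Φ × n_abs = 0.668 × 2.361×10⁻⁴ = 1.577×10⁻⁴ mol.
As a count: 1.577×10⁻⁴ × 6.022×10²³ = 9.50×10¹⁹.

9.50×10¹⁹ species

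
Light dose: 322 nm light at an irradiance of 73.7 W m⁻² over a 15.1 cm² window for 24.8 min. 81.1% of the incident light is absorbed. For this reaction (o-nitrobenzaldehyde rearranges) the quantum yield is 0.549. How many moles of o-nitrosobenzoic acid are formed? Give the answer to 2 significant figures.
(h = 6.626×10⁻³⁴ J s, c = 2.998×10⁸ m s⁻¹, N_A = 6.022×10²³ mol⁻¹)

Photon energy at 322 nm: hc/λ = (6.626×10⁻³⁴)(2.998×10⁸)/(322×10⁻⁹) = 6.169×10⁻¹⁹ J.
Energy delivered: (73.7 W m⁻²)(15.1×10⁻⁴ m²)(1488 s) = 165.6 J.
Photons incident: 165.6 / 6.169×10⁻¹⁹ = 2.684×10²⁰, i.e. 2.684×10²⁰/6.022×10²³ = 4.457×10⁻⁴ mol.
Photons absorbed: 0.811 × 4.457×10⁻⁴ = 3.615×10⁻⁴ mol.
Product: Φ × n_abs = 0.549 × 3.615×10⁻⁴ = 1.985×10⁻⁴ mol.

2.0×10⁻⁴ mol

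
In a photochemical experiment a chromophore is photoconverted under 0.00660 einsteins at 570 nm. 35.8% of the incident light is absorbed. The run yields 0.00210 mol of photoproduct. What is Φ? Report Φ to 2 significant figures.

Φ = 0.89

Photons absorbed: 0.358 × 0.00660 = 0.002363 mol.
Φ = 0.00210 mol / 0.002363 mol photons = 0.89.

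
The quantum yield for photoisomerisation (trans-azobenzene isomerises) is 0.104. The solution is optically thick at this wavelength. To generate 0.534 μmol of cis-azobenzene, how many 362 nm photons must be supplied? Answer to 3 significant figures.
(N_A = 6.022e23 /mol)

3.09e18 photons

Product: 0.534 μmol = 5.34e-7 mol.
Photons that must be absorbed: 5.34e-7 / 0.104 = 5.135e-6 mol.
Photon count: 5.135e-6 × 6.022e23 = 3.09e18.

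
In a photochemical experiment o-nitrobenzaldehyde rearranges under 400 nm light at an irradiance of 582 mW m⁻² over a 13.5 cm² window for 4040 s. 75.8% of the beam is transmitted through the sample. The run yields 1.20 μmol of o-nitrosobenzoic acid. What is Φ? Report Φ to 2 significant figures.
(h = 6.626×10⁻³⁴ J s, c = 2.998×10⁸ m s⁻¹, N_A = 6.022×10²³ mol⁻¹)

Product: 1.20 μmol = 1.20×10⁻⁶ mol.
Photon energy at 400 nm: hc/λ = (6.626×10⁻³⁴)(2.998×10⁸)/(400×10⁻⁹) = 4.966×10⁻¹⁹ J.
Energy delivered: (582 mW m⁻²)(13.5×10⁻⁴ m²)(4040 s) = 3.174 J.
Photons incident: 3.174 / 4.966×10⁻¹⁹ = 6.391×10¹⁸, i.e. 6.391×10¹⁸/6.022×10²³ = 1.061×10⁻⁵ mol.
Fraction absorbed: 1 − 75.8/100 = 0.2420.
Photons absorbed: 0.2420 × 1.061×10⁻⁵ = 2.568×10⁻⁶ mol.
Φ = 1.20×10⁻⁶ mol / 2.568×10⁻⁶ mol photons = 0.47.

Φ = 0.47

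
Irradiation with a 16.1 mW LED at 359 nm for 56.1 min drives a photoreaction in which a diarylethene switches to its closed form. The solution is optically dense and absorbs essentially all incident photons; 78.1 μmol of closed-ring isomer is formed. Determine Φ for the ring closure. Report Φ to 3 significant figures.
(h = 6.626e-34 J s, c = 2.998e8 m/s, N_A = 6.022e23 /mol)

Product: 78.1 μmol = 7.81e-5 mol.
Photon energy at 359 nm: hc/λ = (6.626e-34)(2.998e8)/(359e-9) = 5.533e-19 J.
Energy delivered: (16.1 mW)(3366 s) = 54.19 J.
Photons incident: 54.19 / 5.533e-19 = 9.794e19, i.e. 9.794e19/6.022e23 = 1.626e-4 mol.
Φ = 7.81e-5 mol / 1.626e-4 mol photons = 0.480.

Φ = 0.480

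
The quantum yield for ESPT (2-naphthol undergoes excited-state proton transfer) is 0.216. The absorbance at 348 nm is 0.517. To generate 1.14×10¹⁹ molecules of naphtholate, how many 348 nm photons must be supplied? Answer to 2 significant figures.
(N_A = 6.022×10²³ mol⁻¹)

7.6×10¹⁹ photons

Product: 1.14×10¹⁹ / 6.022×10²³ = 1.893×10⁻⁵ mol.
Photons that must be absorbed: 1.893×10⁻⁵ / 0.216 = 8.764×10⁻⁵ mol.
Fraction absorbed: 1 − 10^(−0.517) = 0.6959.
Incident photons needed: 8.764×10⁻⁵ / 0.6959 = 1.259×10⁻⁴ mol.
Photon count: 1.259×10⁻⁴ × 6.022×10²³ = 7.6×10¹⁹.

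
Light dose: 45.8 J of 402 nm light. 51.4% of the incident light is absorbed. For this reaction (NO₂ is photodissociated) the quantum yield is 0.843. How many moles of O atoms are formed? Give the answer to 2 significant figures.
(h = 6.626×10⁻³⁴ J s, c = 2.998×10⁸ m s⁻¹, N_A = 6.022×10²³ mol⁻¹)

6.7×10⁻⁵ mol

Photon energy at 402 nm: hc/λ = (6.626×10⁻³⁴)(2.998×10⁸)/(402×10⁻⁹) = 4.941×10⁻¹⁹ J.
Photons incident: 45.8 / 4.941×10⁻¹⁹ = 9.269×10¹⁹, i.e. 9.269×10¹⁹/6.022×10²³ = 1.539×10⁻⁴ mol.
Photons absorbed: 0.514 × 1.539×10⁻⁴ = 7.910×10⁻⁵ mol.
Product: Φ × n_abs = 0.843 × 7.910×10⁻⁵ = 6.668×10⁻⁵ mol.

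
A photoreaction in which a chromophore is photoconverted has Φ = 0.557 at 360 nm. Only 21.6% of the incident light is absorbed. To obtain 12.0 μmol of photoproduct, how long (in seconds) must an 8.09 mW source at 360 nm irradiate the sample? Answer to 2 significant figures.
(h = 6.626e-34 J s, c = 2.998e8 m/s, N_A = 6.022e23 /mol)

t ≈ 4100 s

Product: 12.0 μmol = 1.20e-5 mol.
Photons that must be absorbed: 1.20e-5 / 0.557 = 2.154e-5 mol.
Incident photons needed: 2.154e-5 / 0.216 = 9.972e-5 mol.
Photon energy: hc/λ = 5.518e-19 J; per mole, 3.323e5 J mol⁻¹.
Energy required: 9.972e-5 × 3.323e5 = 33.14 J.
Time: 33.14 J / 0.00809 W = 4100 s.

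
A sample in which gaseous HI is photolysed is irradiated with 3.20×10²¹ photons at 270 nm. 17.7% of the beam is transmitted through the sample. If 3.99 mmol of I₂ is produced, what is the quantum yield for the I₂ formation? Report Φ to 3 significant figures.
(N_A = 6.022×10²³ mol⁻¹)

Product: 3.99 mmol = 0.00399 mol.
Moles of photons: 3.20×10²¹ / 6.022×10²³ = 0.005314 mol.
Fraction absorbed: 1 − 17.7/100 = 0.8230.
Photons absorbed: 0.8230 × 0.005314 = 0.004373 mol.
Φ = 0.00399 mol / 0.004373 mol photons = 0.912.

Φ = 0.912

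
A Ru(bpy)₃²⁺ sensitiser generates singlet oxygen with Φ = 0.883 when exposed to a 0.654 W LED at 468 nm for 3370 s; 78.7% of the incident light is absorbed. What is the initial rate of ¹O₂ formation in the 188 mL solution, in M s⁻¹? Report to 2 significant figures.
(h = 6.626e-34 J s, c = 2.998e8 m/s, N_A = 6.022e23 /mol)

Photon energy at 468 nm: hc/λ = (6.626e-34)(2.998e8)/(468e-9) = 4.245e-19 J.
Energy delivered: (0.654 W)(3370 s) = 2204 J.
Photons incident: 2204 / 4.245e-19 = 5.192e21, i.e. 5.192e21/6.022e23 = 0.008622 mol.
Photons absorbed: 0.787 × 0.008622 = 0.006786 mol.
Product formed: 0.883 × 0.006786 = 0.005992 mol.
Rate: 0.005992 mol / (3370 s × 0.188 L) = 9.5e-6 M s⁻¹.

9.5e-6 M s⁻¹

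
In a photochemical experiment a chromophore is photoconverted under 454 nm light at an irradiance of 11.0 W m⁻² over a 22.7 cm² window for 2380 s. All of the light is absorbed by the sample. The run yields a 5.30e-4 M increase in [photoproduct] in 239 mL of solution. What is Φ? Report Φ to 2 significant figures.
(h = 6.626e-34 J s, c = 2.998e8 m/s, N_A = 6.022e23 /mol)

Product: (5.30e-4 M)(0.239 L) = 1.267e-4 mol.
Photon energy at 454 nm: hc/λ = (6.626e-34)(2.998e8)/(454e-9) = 4.375e-19 J.
Energy delivered: (11.0 W m⁻²)(22.7e-4 m²)(2380 s) = 59.43 J.
Photons incident: 59.43 / 4.375e-19 = 1.358e20, i.e. 1.358e20/6.022e23 = 2.255e-4 mol.
Φ = 1.267e-4 mol / 2.255e-4 mol photons = 0.56.

Φ = 0.56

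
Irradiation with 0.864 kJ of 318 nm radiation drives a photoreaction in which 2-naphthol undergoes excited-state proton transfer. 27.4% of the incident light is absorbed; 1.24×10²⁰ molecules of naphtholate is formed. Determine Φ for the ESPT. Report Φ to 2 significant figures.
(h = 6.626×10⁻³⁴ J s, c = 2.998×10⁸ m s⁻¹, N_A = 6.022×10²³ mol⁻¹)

Product: 1.24×10²⁰ / 6.022×10²³ = 2.059×10⁻⁴ mol.
Photon energy at 318 nm: hc/λ = (6.626×10⁻³⁴)(2.998×10⁸)/(318×10⁻⁹) = 6.247×10⁻¹⁹ J.
Incident energy: 0.864 kJ = 864 J.
Photons incident: 864 / 6.247×10⁻¹⁹ = 1.383×10²¹, i.e. 1.383×10²¹/6.022×10²³ = 0.002297 mol.
Photons absorbed: 0.274 × 0.002297 = 6.294×10⁻⁴ mol.
Φ = 2.059×10⁻⁴ mol / 6.294×10⁻⁴ mol photons = 0.33.

Φ = 0.33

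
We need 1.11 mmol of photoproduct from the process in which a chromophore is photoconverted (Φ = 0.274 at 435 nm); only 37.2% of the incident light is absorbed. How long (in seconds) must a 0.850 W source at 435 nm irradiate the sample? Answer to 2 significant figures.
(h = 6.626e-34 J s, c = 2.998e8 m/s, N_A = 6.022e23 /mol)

Product: 1.11 mmol = 0.00111 mol.
Photons that must be absorbed: 0.00111 / 0.274 = 0.004051 mol.
Incident photons needed: 0.004051 / 0.372 = 0.01089 mol.
Photon energy: hc/λ = 4.567e-19 J; per mole, 2.750e5 J mol⁻¹.
Energy required: 0.01089 × 2.750e5 = 2995 J.
Time: 2995 J / 0.85 W = 3500 s.

t ≈ 3500 s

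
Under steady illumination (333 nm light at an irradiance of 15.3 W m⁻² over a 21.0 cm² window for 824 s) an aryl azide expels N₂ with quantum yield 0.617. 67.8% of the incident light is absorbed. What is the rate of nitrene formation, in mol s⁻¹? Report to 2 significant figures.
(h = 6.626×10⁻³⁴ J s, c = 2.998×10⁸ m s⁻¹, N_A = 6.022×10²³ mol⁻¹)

Photon energy at 333 nm: hc/λ = (6.626×10⁻³⁴)(2.998×10⁸)/(333×10⁻⁹) = 5.965×10⁻¹⁹ J.
Energy delivered: (15.3 W m⁻²)(21.0×10⁻⁴ m²)(824 s) = 26.48 J.
Photons incident: 26.48 / 5.965×10⁻¹⁹ = 4.439×10¹⁹, i.e. 4.439×10¹⁹/6.022×10²³ = 7.371×10⁻⁵ mol.
Photons absorbed: 0.678 × 7.371×10⁻⁵ = 4.998×10⁻⁵ mol.
Product formed: 0.617 × 4.998×10⁻⁵ = 3.084×10⁻⁵ mol.
Rate: 3.084×10⁻⁵ / 824 s = 3.7×10⁻⁸ mol s⁻¹.

3.7×10⁻⁸ mol s⁻¹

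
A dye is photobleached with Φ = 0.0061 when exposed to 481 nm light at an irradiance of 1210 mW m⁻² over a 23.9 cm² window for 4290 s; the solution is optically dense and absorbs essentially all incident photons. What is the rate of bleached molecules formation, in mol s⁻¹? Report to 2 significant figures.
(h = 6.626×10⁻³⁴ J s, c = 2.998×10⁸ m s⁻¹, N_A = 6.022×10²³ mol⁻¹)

7.1×10⁻¹¹ mol s⁻¹

Photon energy at 481 nm: hc/λ = (6.626×10⁻³⁴)(2.998×10⁸)/(481×10⁻⁹) = 4.130×10⁻¹⁹ J.
Energy delivered: (1210 mW m⁻²)(23.9×10⁻⁴ m²)(4290 s) = 12.41 J.
Photons incident: 12.41 / 4.130×10⁻¹⁹ = 3.005×10¹⁹, i.e. 3.005×10¹⁹/6.022×10²³ = 4.990×10⁻⁵ mol.
Product formed: 0.0061 × 4.990×10⁻⁵ = 3.044×10⁻⁷ mol.
Rate: 3.044×10⁻⁷ / 4290 s = 7.1×10⁻¹¹ mol s⁻¹.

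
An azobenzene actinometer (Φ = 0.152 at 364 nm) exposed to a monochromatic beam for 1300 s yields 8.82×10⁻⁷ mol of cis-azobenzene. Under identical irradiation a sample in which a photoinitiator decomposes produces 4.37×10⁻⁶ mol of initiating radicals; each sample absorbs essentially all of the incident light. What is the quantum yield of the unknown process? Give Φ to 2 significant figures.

Φ = 0.75

Photons absorbed by the actinometer: 8.82×10⁻⁷ / 0.152 = 5.803×10⁻⁶ mol.
Φ(unknown) = 4.37×10⁻⁶ / 5.803×10⁻⁶ = 0.75.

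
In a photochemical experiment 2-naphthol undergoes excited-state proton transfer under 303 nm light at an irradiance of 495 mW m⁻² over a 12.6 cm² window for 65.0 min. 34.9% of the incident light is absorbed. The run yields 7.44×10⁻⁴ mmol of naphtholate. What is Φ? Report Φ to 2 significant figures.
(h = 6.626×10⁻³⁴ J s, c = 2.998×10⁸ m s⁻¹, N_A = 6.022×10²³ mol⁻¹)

Φ = 0.35

Product: 7.44×10⁻⁴ mmol = 7.44×10⁻⁷ mol.
Photon energy at 303 nm: hc/λ = (6.626×10⁻³⁴)(2.998×10⁸)/(303×10⁻⁹) = 6.556×10⁻¹⁹ J.
Energy delivered: (495 mW m⁻²)(12.6×10⁻⁴ m²)(3900 s) = 2.432 J.
Photons incident: 2.432 / 6.556×10⁻¹⁹ = 3.710×10¹⁸, i.e. 3.710×10¹⁸/6.022×10²³ = 6.161×10⁻⁶ mol.
Photons absorbed: 0.349 × 6.161×10⁻⁶ = 2.150×10⁻⁶ mol.
Φ = 7.44×10⁻⁷ mol / 2.150×10⁻⁶ mol photons = 0.35.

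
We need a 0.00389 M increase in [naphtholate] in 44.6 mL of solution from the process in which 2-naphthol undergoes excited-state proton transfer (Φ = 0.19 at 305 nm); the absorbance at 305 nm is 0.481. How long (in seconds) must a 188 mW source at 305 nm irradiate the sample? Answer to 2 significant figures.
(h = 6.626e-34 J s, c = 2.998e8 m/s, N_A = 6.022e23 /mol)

Product: (0.00389 M)(0.0446 L) = 1.735e-4 mol.
Photons that must be absorbed: 1.735e-4 / 0.19 = 9.132e-4 mol.
Fraction absorbed: 1 − 10^(−0.481) = 0.6696.
Incident photons needed: 9.132e-4 / 0.6696 = 0.001364 mol.
Photon energy: hc/λ = 6.513e-19 J; per mole, 3.922e5 J mol⁻¹.
Energy required: 0.001364 × 3.922e5 = 535.0 J.
Time: 535.0 J / 0.188 W = 2800 s.

t ≈ 2800 s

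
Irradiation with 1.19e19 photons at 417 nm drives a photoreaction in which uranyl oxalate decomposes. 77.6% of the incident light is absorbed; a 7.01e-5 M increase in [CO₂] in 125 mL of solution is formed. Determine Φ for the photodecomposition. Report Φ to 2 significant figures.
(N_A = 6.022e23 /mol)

Φ = 0.57

Product: (7.01e-5 M)(0.125 L) = 8.763e-6 mol.
Moles of photons: 1.19e19 / 6.022e23 = 1.976e-5 mol.
Photons absorbed: 0.776 × 1.976e-5 = 1.533e-5 mol.
Φ = 8.763e-6 mol / 1.533e-5 mol photons = 0.57.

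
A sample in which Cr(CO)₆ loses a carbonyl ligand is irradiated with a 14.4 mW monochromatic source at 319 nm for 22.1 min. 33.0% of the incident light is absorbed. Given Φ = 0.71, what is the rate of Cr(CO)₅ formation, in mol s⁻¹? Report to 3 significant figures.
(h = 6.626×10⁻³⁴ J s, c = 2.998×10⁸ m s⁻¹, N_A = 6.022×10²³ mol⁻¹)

9.00×10⁻⁹ mol s⁻¹

Photon energy at 319 nm: hc/λ = (6.626×10⁻³⁴)(2.998×10⁸)/(319×10⁻⁹) = 6.227×10⁻¹⁹ J.
Energy delivered: (14.4 mW)(1326 s) = 19.09 J.
Photons incident: 19.09 / 6.227×10⁻¹⁹ = 3.066×10¹⁹, i.e. 3.066×10¹⁹/6.022×10²³ = 5.091×10⁻⁵ mol.
Photons absorbed: 0.330 × 5.091×10⁻⁵ = 1.680×10⁻⁵ mol.
Product formed: 0.71 × 1.680×10⁻⁵ = 1.193×10⁻⁵ mol.
Rate: 1.193×10⁻⁵ / 1326 s = 9.00×10⁻⁹ mol s⁻¹.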